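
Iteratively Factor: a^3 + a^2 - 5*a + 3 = (a + 3)*(a^2 - 2*a + 1) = (a - 1)*(a + 3)*(a - 1)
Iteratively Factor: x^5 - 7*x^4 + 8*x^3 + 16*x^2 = (x)*(x^4 - 7*x^3 + 8*x^2 + 16*x) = x*(x - 4)*(x^3 - 3*x^2 - 4*x) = x*(x - 4)*(x + 1)*(x^2 - 4*x) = x^2*(x - 4)*(x + 1)*(x - 4)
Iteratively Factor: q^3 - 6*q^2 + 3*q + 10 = (q - 5)*(q^2 - q - 2) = (q - 5)*(q - 2)*(q + 1)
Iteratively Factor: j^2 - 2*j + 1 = (j - 1)*(j - 1)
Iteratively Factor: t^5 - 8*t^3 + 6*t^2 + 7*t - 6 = (t - 1)*(t^4 + t^3 - 7*t^2 - t + 6) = (t - 1)*(t + 3)*(t^3 - 2*t^2 - t + 2) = (t - 1)*(t + 1)*(t + 3)*(t^2 - 3*t + 2) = (t - 1)^2*(t + 1)*(t + 3)*(t - 2)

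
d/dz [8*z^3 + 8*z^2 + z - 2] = 24*z^2 + 16*z + 1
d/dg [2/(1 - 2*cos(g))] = -4*sin(g)/(2*cos(g) - 1)^2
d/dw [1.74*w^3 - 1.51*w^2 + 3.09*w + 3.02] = 5.22*w^2 - 3.02*w + 3.09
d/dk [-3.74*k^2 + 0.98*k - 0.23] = 0.98 - 7.48*k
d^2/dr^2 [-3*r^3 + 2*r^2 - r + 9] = 4 - 18*r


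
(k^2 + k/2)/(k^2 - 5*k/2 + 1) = k*(2*k + 1)/(2*k^2 - 5*k + 2)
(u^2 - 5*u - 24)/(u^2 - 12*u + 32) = (u + 3)/(u - 4)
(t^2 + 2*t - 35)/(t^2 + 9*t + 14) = (t - 5)/(t + 2)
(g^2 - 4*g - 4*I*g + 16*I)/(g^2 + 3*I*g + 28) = (g - 4)/(g + 7*I)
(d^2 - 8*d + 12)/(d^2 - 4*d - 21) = (-d^2 + 8*d - 12)/(-d^2 + 4*d + 21)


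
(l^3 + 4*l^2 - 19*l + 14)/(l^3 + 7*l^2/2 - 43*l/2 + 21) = 2*(l - 1)/(2*l - 3)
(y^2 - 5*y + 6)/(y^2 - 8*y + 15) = (y - 2)/(y - 5)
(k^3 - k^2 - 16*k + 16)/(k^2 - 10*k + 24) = (k^2 + 3*k - 4)/(k - 6)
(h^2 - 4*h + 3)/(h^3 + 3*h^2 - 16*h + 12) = (h - 3)/(h^2 + 4*h - 12)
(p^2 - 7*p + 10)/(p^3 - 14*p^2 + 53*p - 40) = (p - 2)/(p^2 - 9*p + 8)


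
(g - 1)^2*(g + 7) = g^3 + 5*g^2 - 13*g + 7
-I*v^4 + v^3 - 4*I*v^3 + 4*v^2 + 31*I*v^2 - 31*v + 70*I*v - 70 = (v - 5)*(v + 2)*(v + 7)*(-I*v + 1)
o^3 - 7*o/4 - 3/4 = (o - 3/2)*(o + 1/2)*(o + 1)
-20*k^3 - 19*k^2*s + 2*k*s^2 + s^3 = (-4*k + s)*(k + s)*(5*k + s)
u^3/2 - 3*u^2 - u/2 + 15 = (u/2 + 1)*(u - 5)*(u - 3)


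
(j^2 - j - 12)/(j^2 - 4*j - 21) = (j - 4)/(j - 7)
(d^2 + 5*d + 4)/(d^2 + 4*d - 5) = (d^2 + 5*d + 4)/(d^2 + 4*d - 5)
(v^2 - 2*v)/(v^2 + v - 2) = v*(v - 2)/(v^2 + v - 2)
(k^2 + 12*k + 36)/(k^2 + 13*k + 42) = (k + 6)/(k + 7)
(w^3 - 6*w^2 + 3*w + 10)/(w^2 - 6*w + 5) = (w^2 - w - 2)/(w - 1)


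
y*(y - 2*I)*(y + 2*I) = y^3 + 4*y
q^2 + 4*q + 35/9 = (q + 5/3)*(q + 7/3)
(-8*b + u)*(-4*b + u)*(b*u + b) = 32*b^3*u + 32*b^3 - 12*b^2*u^2 - 12*b^2*u + b*u^3 + b*u^2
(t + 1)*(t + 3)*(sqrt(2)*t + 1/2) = sqrt(2)*t^3 + t^2/2 + 4*sqrt(2)*t^2 + 2*t + 3*sqrt(2)*t + 3/2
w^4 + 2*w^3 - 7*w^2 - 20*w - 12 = (w - 3)*(w + 1)*(w + 2)^2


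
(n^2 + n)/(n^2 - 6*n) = (n + 1)/(n - 6)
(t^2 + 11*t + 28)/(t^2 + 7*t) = (t + 4)/t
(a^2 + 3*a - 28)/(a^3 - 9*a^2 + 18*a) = (a^2 + 3*a - 28)/(a*(a^2 - 9*a + 18))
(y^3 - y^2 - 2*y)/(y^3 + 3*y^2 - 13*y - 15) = y*(y - 2)/(y^2 + 2*y - 15)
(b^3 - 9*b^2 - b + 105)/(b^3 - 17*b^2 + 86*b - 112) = (b^2 - 2*b - 15)/(b^2 - 10*b + 16)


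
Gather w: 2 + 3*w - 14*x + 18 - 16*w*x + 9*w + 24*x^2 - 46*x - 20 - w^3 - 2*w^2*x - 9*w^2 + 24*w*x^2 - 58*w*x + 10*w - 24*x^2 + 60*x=-w^3 + w^2*(-2*x - 9) + w*(24*x^2 - 74*x + 22)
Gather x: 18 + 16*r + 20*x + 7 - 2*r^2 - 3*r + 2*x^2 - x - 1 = -2*r^2 + 13*r + 2*x^2 + 19*x + 24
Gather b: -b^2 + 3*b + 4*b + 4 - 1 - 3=-b^2 + 7*b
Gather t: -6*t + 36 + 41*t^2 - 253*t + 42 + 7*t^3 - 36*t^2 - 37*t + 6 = 7*t^3 + 5*t^2 - 296*t + 84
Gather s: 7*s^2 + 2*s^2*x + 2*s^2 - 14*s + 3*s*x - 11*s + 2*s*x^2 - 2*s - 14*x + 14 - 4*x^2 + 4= s^2*(2*x + 9) + s*(2*x^2 + 3*x - 27) - 4*x^2 - 14*x + 18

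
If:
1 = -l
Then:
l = -1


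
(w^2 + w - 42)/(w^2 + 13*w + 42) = (w - 6)/(w + 6)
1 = 1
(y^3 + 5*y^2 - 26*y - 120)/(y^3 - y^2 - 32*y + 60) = (y + 4)/(y - 2)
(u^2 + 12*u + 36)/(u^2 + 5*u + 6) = (u^2 + 12*u + 36)/(u^2 + 5*u + 6)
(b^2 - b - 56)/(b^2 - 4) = (b^2 - b - 56)/(b^2 - 4)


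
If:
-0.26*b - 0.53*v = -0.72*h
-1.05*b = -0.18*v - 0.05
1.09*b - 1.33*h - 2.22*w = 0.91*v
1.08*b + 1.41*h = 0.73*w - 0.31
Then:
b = 0.01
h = -0.14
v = -0.20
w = 0.17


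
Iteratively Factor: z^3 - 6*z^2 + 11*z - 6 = (z - 3)*(z^2 - 3*z + 2) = (z - 3)*(z - 2)*(z - 1)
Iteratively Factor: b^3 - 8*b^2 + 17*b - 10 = (b - 5)*(b^2 - 3*b + 2) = (b - 5)*(b - 2)*(b - 1)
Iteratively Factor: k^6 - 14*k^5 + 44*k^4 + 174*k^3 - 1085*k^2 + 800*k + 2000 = (k - 5)*(k^5 - 9*k^4 - k^3 + 169*k^2 - 240*k - 400) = (k - 5)*(k - 4)*(k^4 - 5*k^3 - 21*k^2 + 85*k + 100) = (k - 5)^2*(k - 4)*(k^3 - 21*k - 20) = (k - 5)^2*(k - 4)*(k + 1)*(k^2 - k - 20) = (k - 5)^3*(k - 4)*(k + 1)*(k + 4)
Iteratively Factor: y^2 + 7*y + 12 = (y + 4)*(y + 3)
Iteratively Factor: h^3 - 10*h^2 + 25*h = (h - 5)*(h^2 - 5*h) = (h - 5)^2*(h)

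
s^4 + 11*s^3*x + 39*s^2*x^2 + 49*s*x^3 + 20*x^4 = (s + x)^2*(s + 4*x)*(s + 5*x)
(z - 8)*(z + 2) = z^2 - 6*z - 16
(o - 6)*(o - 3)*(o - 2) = o^3 - 11*o^2 + 36*o - 36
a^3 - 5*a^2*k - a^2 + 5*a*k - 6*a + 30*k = (a - 3)*(a + 2)*(a - 5*k)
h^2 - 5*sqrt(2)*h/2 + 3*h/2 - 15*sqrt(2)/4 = (h + 3/2)*(h - 5*sqrt(2)/2)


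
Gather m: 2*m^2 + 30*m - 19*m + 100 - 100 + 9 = 2*m^2 + 11*m + 9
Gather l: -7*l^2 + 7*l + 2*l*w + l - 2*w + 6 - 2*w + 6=-7*l^2 + l*(2*w + 8) - 4*w + 12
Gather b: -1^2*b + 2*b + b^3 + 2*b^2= b^3 + 2*b^2 + b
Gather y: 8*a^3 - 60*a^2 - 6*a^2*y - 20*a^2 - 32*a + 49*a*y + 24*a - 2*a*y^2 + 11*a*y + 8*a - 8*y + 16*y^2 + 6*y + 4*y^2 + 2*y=8*a^3 - 80*a^2 + y^2*(20 - 2*a) + y*(-6*a^2 + 60*a)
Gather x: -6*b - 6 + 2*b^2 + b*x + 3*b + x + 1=2*b^2 - 3*b + x*(b + 1) - 5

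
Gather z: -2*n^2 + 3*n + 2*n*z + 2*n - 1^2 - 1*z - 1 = -2*n^2 + 5*n + z*(2*n - 1) - 2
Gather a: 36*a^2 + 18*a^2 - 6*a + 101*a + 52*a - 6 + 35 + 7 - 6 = 54*a^2 + 147*a + 30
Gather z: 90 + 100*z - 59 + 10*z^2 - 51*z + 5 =10*z^2 + 49*z + 36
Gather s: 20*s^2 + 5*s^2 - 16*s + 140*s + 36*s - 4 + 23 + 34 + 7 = 25*s^2 + 160*s + 60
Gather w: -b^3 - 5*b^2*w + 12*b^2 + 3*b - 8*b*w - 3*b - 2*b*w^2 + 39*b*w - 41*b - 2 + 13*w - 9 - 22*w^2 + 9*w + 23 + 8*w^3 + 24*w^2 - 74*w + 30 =-b^3 + 12*b^2 - 41*b + 8*w^3 + w^2*(2 - 2*b) + w*(-5*b^2 + 31*b - 52) + 42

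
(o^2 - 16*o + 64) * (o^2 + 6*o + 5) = o^4 - 10*o^3 - 27*o^2 + 304*o + 320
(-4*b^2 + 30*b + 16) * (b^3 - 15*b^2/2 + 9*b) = -4*b^5 + 60*b^4 - 245*b^3 + 150*b^2 + 144*b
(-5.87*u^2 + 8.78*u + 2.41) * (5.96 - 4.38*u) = 25.7106*u^3 - 73.4416*u^2 + 41.773*u + 14.3636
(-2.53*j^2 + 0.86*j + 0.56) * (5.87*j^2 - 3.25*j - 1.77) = -14.8511*j^4 + 13.2707*j^3 + 4.9703*j^2 - 3.3422*j - 0.9912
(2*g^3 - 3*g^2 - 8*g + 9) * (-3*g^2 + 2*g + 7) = -6*g^5 + 13*g^4 + 32*g^3 - 64*g^2 - 38*g + 63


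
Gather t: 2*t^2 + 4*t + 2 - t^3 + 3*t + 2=-t^3 + 2*t^2 + 7*t + 4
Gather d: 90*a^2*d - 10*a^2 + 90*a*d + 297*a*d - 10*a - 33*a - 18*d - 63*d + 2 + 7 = -10*a^2 - 43*a + d*(90*a^2 + 387*a - 81) + 9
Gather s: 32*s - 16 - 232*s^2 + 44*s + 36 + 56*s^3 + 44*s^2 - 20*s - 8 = 56*s^3 - 188*s^2 + 56*s + 12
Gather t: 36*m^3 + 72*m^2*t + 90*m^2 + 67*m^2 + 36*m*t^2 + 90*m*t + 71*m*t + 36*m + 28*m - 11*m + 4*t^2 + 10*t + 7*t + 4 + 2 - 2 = 36*m^3 + 157*m^2 + 53*m + t^2*(36*m + 4) + t*(72*m^2 + 161*m + 17) + 4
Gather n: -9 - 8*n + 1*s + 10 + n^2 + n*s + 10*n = n^2 + n*(s + 2) + s + 1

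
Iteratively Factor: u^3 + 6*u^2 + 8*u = (u + 4)*(u^2 + 2*u) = (u + 2)*(u + 4)*(u)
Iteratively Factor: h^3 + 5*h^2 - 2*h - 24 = (h + 4)*(h^2 + h - 6) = (h - 2)*(h + 4)*(h + 3)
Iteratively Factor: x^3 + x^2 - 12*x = (x)*(x^2 + x - 12) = x*(x + 4)*(x - 3)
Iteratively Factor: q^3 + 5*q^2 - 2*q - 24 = (q + 4)*(q^2 + q - 6) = (q + 3)*(q + 4)*(q - 2)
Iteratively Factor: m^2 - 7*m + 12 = (m - 4)*(m - 3)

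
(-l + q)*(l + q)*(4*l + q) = -4*l^3 - l^2*q + 4*l*q^2 + q^3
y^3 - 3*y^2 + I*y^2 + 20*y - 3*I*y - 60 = (y - 3)*(y - 4*I)*(y + 5*I)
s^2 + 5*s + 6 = (s + 2)*(s + 3)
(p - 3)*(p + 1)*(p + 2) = p^3 - 7*p - 6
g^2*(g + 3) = g^3 + 3*g^2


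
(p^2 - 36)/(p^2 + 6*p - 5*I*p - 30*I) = (p - 6)/(p - 5*I)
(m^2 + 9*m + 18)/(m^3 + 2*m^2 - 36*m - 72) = (m + 3)/(m^2 - 4*m - 12)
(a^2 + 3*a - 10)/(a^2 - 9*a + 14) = (a + 5)/(a - 7)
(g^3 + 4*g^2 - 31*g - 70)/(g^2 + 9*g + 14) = g - 5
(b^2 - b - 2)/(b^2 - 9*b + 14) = (b + 1)/(b - 7)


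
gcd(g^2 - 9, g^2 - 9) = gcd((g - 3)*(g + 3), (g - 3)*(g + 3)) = g^2 - 9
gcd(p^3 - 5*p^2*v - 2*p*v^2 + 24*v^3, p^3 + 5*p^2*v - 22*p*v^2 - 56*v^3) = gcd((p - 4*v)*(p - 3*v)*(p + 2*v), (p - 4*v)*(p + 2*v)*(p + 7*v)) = p^2 - 2*p*v - 8*v^2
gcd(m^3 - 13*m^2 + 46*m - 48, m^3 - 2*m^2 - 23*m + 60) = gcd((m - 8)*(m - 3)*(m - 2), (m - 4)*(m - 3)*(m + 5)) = m - 3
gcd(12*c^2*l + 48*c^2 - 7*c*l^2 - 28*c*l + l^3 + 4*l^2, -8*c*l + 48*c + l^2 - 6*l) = 1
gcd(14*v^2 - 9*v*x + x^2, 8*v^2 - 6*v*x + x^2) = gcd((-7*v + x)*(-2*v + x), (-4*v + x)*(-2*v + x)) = -2*v + x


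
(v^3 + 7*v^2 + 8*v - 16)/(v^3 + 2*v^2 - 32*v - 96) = (v - 1)/(v - 6)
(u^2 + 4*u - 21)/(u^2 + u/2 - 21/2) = 2*(u + 7)/(2*u + 7)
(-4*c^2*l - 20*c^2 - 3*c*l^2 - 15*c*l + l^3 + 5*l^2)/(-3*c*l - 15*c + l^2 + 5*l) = (4*c^2 + 3*c*l - l^2)/(3*c - l)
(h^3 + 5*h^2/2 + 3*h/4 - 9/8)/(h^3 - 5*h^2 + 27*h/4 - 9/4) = (4*h^2 + 12*h + 9)/(2*(2*h^2 - 9*h + 9))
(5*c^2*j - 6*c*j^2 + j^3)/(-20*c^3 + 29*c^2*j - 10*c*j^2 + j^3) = -j/(4*c - j)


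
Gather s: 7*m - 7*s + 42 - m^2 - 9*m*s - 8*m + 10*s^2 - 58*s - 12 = -m^2 - m + 10*s^2 + s*(-9*m - 65) + 30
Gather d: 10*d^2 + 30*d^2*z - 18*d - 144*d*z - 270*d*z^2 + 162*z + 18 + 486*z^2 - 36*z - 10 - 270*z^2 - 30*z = d^2*(30*z + 10) + d*(-270*z^2 - 144*z - 18) + 216*z^2 + 96*z + 8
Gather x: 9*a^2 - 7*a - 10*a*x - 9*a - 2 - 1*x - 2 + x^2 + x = 9*a^2 - 10*a*x - 16*a + x^2 - 4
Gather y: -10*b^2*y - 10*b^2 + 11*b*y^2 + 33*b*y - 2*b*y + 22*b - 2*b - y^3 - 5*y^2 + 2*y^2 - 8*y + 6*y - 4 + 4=-10*b^2 + 20*b - y^3 + y^2*(11*b - 3) + y*(-10*b^2 + 31*b - 2)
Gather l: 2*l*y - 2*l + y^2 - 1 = l*(2*y - 2) + y^2 - 1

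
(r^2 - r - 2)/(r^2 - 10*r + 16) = (r + 1)/(r - 8)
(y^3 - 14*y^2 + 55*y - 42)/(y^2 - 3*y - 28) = (y^2 - 7*y + 6)/(y + 4)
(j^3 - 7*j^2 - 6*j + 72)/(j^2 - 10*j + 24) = j + 3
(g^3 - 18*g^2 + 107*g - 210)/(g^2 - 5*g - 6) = (g^2 - 12*g + 35)/(g + 1)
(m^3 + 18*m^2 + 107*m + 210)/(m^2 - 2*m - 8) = (m^3 + 18*m^2 + 107*m + 210)/(m^2 - 2*m - 8)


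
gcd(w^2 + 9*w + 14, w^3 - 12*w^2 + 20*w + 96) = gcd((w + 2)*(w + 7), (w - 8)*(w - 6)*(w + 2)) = w + 2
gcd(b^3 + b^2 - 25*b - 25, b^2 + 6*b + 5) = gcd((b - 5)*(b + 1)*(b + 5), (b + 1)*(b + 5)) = b^2 + 6*b + 5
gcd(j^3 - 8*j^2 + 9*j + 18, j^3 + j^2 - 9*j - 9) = j^2 - 2*j - 3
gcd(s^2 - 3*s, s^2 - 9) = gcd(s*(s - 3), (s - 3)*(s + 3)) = s - 3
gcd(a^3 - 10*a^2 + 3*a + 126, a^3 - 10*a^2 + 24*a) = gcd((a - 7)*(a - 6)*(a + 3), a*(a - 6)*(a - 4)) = a - 6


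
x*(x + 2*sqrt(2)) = x^2 + 2*sqrt(2)*x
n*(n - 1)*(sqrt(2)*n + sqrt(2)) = sqrt(2)*n^3 - sqrt(2)*n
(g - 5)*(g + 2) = g^2 - 3*g - 10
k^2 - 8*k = k*(k - 8)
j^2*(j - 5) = j^3 - 5*j^2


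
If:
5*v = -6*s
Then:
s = -5*v/6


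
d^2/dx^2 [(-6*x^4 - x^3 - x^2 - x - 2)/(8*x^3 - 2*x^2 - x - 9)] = 2*(-152*x^6 - 1548*x^5 - 1518*x^4 - 673*x^3 - 3297*x^2 - 633*x - 38)/(512*x^9 - 384*x^8 - 96*x^7 - 1640*x^6 + 876*x^5 + 318*x^4 + 1835*x^3 - 513*x^2 - 243*x - 729)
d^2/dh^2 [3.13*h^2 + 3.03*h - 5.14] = 6.26000000000000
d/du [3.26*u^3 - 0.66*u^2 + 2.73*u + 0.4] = 9.78*u^2 - 1.32*u + 2.73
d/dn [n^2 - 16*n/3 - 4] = 2*n - 16/3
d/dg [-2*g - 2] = -2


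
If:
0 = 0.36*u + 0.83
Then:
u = -2.31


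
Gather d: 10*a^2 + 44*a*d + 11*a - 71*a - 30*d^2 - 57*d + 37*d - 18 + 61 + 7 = 10*a^2 - 60*a - 30*d^2 + d*(44*a - 20) + 50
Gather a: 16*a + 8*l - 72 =16*a + 8*l - 72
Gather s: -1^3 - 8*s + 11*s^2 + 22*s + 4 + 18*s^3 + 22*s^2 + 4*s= 18*s^3 + 33*s^2 + 18*s + 3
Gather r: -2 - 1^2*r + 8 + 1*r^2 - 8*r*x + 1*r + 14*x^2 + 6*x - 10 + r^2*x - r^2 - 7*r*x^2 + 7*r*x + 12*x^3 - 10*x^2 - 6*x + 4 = r^2*x + r*(-7*x^2 - x) + 12*x^3 + 4*x^2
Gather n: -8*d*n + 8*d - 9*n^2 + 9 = -8*d*n + 8*d - 9*n^2 + 9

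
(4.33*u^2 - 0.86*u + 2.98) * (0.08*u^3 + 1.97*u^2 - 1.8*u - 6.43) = 0.3464*u^5 + 8.4613*u^4 - 9.2498*u^3 - 20.4233*u^2 + 0.1658*u - 19.1614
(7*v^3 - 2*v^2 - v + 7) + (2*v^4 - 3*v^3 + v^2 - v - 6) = 2*v^4 + 4*v^3 - v^2 - 2*v + 1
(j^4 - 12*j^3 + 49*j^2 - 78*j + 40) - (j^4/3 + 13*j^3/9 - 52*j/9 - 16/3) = 2*j^4/3 - 121*j^3/9 + 49*j^2 - 650*j/9 + 136/3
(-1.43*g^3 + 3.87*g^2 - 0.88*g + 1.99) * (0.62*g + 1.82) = -0.8866*g^4 - 0.2032*g^3 + 6.4978*g^2 - 0.3678*g + 3.6218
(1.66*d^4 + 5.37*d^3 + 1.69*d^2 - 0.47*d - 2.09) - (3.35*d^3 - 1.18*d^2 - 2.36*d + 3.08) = 1.66*d^4 + 2.02*d^3 + 2.87*d^2 + 1.89*d - 5.17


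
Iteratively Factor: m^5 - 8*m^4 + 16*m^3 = (m - 4)*(m^4 - 4*m^3) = m*(m - 4)*(m^3 - 4*m^2) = m^2*(m - 4)*(m^2 - 4*m) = m^2*(m - 4)^2*(m)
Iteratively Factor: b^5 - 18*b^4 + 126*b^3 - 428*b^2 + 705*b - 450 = (b - 3)*(b^4 - 15*b^3 + 81*b^2 - 185*b + 150) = (b - 5)*(b - 3)*(b^3 - 10*b^2 + 31*b - 30) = (b - 5)*(b - 3)*(b - 2)*(b^2 - 8*b + 15) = (b - 5)*(b - 3)^2*(b - 2)*(b - 5)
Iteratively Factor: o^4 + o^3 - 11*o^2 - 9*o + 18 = (o - 1)*(o^3 + 2*o^2 - 9*o - 18) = (o - 3)*(o - 1)*(o^2 + 5*o + 6) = (o - 3)*(o - 1)*(o + 3)*(o + 2)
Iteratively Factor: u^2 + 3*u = (u + 3)*(u)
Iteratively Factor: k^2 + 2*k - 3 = (k + 3)*(k - 1)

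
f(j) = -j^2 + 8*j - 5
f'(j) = 8 - 2*j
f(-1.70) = -21.49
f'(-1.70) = 11.40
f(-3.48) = -44.95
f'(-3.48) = 14.96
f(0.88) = 1.27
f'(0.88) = 6.24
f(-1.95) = -24.40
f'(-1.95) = 11.90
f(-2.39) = -29.83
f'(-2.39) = 12.78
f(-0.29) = -7.40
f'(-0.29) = 8.58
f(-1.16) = -15.63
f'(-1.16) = 10.32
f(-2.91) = -36.75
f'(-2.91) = 13.82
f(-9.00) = -158.00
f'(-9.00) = 26.00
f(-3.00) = -38.00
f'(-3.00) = 14.00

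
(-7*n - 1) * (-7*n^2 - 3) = 49*n^3 + 7*n^2 + 21*n + 3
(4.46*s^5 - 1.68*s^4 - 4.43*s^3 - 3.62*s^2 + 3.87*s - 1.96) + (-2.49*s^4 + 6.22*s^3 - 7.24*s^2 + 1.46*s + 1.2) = 4.46*s^5 - 4.17*s^4 + 1.79*s^3 - 10.86*s^2 + 5.33*s - 0.76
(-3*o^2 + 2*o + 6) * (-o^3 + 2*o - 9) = 3*o^5 - 2*o^4 - 12*o^3 + 31*o^2 - 6*o - 54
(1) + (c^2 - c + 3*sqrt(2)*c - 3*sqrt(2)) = c^2 - c + 3*sqrt(2)*c - 3*sqrt(2) + 1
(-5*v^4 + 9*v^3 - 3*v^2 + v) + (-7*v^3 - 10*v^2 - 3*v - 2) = -5*v^4 + 2*v^3 - 13*v^2 - 2*v - 2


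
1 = 1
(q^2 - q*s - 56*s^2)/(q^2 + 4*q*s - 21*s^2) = (q - 8*s)/(q - 3*s)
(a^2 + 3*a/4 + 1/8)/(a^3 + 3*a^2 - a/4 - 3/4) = (4*a + 1)/(2*(2*a^2 + 5*a - 3))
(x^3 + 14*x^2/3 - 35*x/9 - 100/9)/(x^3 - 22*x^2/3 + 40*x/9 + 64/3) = (3*x^2 + 10*x - 25)/(3*x^2 - 26*x + 48)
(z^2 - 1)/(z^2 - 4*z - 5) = (z - 1)/(z - 5)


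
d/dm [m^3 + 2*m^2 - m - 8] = 3*m^2 + 4*m - 1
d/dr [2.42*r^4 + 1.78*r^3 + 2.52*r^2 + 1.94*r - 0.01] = 9.68*r^3 + 5.34*r^2 + 5.04*r + 1.94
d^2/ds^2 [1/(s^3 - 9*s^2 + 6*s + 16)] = 6*((3 - s)*(s^3 - 9*s^2 + 6*s + 16) + 3*(s^2 - 6*s + 2)^2)/(s^3 - 9*s^2 + 6*s + 16)^3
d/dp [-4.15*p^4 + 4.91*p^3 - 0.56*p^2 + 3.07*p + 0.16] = -16.6*p^3 + 14.73*p^2 - 1.12*p + 3.07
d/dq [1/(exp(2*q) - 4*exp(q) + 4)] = 2*(2 - exp(q))*exp(q)/(exp(2*q) - 4*exp(q) + 4)^2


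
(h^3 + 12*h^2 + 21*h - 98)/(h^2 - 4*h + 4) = (h^2 + 14*h + 49)/(h - 2)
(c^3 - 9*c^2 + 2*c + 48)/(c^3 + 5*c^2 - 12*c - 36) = (c - 8)/(c + 6)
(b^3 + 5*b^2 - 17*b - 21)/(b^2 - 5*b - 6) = (b^2 + 4*b - 21)/(b - 6)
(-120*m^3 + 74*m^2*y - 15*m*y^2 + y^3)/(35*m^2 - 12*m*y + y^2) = (24*m^2 - 10*m*y + y^2)/(-7*m + y)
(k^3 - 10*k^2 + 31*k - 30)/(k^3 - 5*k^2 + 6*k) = (k - 5)/k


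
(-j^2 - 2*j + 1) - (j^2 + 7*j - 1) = -2*j^2 - 9*j + 2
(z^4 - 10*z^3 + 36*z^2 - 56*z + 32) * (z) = z^5 - 10*z^4 + 36*z^3 - 56*z^2 + 32*z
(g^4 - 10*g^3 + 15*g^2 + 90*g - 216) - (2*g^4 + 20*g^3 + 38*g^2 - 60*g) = -g^4 - 30*g^3 - 23*g^2 + 150*g - 216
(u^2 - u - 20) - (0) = u^2 - u - 20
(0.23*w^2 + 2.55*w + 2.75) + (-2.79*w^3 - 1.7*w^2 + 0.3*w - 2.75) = -2.79*w^3 - 1.47*w^2 + 2.85*w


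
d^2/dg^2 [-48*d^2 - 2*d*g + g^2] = 2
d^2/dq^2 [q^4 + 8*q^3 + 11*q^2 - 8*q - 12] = 12*q^2 + 48*q + 22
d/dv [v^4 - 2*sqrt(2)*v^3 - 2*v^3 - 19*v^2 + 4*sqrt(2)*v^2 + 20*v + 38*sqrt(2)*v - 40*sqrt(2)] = 4*v^3 - 6*sqrt(2)*v^2 - 6*v^2 - 38*v + 8*sqrt(2)*v + 20 + 38*sqrt(2)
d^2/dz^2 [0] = 0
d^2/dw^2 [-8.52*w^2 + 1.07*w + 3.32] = -17.0400000000000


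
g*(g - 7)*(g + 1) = g^3 - 6*g^2 - 7*g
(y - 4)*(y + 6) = y^2 + 2*y - 24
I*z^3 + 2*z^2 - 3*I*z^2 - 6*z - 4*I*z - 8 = (z - 4)*(z - 2*I)*(I*z + I)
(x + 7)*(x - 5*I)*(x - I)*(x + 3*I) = x^4 + 7*x^3 - 3*I*x^3 + 13*x^2 - 21*I*x^2 + 91*x - 15*I*x - 105*I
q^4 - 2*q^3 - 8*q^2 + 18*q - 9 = (q - 3)*(q - 1)^2*(q + 3)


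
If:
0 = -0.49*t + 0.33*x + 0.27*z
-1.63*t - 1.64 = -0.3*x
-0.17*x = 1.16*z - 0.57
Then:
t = -1.58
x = -3.12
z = 0.95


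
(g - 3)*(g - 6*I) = g^2 - 3*g - 6*I*g + 18*I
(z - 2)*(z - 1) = z^2 - 3*z + 2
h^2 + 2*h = h*(h + 2)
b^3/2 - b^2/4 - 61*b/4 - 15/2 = (b/2 + 1/4)*(b - 6)*(b + 5)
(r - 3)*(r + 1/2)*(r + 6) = r^3 + 7*r^2/2 - 33*r/2 - 9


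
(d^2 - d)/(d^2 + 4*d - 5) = d/(d + 5)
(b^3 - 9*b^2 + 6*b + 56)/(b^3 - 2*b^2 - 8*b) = (b - 7)/b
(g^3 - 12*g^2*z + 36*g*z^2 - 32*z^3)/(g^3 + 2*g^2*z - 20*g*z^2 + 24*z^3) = (g - 8*z)/(g + 6*z)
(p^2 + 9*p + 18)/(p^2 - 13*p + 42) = (p^2 + 9*p + 18)/(p^2 - 13*p + 42)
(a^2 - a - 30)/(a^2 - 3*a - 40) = (a - 6)/(a - 8)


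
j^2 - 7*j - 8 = (j - 8)*(j + 1)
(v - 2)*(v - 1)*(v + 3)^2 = v^4 + 3*v^3 - 7*v^2 - 15*v + 18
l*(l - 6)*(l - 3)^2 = l^4 - 12*l^3 + 45*l^2 - 54*l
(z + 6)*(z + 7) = z^2 + 13*z + 42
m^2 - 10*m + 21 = (m - 7)*(m - 3)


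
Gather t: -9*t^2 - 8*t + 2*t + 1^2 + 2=-9*t^2 - 6*t + 3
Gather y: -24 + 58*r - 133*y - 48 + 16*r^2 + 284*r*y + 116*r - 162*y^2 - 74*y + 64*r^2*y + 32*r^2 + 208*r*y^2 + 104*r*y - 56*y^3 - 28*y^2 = 48*r^2 + 174*r - 56*y^3 + y^2*(208*r - 190) + y*(64*r^2 + 388*r - 207) - 72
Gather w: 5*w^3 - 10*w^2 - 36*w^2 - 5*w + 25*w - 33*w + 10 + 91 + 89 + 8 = 5*w^3 - 46*w^2 - 13*w + 198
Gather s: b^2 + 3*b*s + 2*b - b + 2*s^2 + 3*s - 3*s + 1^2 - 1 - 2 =b^2 + 3*b*s + b + 2*s^2 - 2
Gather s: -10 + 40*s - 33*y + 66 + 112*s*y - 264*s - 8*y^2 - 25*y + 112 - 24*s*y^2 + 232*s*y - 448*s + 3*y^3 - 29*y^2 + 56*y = s*(-24*y^2 + 344*y - 672) + 3*y^3 - 37*y^2 - 2*y + 168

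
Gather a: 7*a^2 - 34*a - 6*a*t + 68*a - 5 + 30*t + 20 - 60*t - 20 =7*a^2 + a*(34 - 6*t) - 30*t - 5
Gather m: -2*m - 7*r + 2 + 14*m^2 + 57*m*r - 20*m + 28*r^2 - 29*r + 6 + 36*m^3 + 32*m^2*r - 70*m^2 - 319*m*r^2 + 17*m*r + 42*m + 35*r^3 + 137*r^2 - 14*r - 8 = 36*m^3 + m^2*(32*r - 56) + m*(-319*r^2 + 74*r + 20) + 35*r^3 + 165*r^2 - 50*r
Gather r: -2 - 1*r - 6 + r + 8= 0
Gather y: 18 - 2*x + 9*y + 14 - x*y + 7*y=-2*x + y*(16 - x) + 32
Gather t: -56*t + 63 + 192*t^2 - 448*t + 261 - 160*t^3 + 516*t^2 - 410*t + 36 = -160*t^3 + 708*t^2 - 914*t + 360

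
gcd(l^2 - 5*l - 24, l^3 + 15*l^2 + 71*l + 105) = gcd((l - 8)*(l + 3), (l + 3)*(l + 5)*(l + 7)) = l + 3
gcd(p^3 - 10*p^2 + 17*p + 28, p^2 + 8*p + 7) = p + 1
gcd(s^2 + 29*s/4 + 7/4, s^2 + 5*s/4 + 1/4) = s + 1/4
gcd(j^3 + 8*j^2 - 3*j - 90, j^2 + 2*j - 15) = j^2 + 2*j - 15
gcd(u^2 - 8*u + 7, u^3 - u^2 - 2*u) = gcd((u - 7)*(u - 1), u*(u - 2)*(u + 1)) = 1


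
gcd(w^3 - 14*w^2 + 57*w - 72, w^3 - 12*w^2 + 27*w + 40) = w - 8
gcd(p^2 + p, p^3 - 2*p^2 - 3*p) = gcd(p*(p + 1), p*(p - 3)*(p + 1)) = p^2 + p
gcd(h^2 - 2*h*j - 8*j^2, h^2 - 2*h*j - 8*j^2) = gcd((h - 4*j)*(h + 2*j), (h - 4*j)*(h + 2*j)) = h^2 - 2*h*j - 8*j^2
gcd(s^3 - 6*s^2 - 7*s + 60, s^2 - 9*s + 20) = s^2 - 9*s + 20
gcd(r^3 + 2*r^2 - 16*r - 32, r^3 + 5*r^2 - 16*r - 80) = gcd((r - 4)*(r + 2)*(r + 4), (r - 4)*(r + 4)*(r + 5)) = r^2 - 16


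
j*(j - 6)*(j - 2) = j^3 - 8*j^2 + 12*j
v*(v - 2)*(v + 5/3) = v^3 - v^2/3 - 10*v/3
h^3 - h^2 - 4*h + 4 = (h - 2)*(h - 1)*(h + 2)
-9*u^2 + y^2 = (-3*u + y)*(3*u + y)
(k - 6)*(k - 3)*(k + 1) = k^3 - 8*k^2 + 9*k + 18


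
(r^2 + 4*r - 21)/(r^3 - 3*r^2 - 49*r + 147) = 1/(r - 7)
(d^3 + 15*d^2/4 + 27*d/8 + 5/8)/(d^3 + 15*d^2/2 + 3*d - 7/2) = (8*d^2 + 22*d + 5)/(4*(2*d^2 + 13*d - 7))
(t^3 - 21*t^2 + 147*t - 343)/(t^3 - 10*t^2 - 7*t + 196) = (t - 7)/(t + 4)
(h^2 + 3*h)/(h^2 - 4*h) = (h + 3)/(h - 4)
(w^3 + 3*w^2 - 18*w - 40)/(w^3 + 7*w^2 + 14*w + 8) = (w^2 + w - 20)/(w^2 + 5*w + 4)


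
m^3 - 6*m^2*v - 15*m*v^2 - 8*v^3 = (m - 8*v)*(m + v)^2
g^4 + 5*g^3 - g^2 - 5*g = g*(g - 1)*(g + 1)*(g + 5)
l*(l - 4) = l^2 - 4*l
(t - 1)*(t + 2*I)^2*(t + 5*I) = t^4 - t^3 + 9*I*t^3 - 24*t^2 - 9*I*t^2 + 24*t - 20*I*t + 20*I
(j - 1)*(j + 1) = j^2 - 1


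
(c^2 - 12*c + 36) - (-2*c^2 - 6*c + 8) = 3*c^2 - 6*c + 28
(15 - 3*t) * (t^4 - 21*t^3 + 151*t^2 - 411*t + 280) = -3*t^5 + 78*t^4 - 768*t^3 + 3498*t^2 - 7005*t + 4200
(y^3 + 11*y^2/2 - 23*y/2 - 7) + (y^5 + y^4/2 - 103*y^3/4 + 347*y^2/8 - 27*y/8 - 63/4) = y^5 + y^4/2 - 99*y^3/4 + 391*y^2/8 - 119*y/8 - 91/4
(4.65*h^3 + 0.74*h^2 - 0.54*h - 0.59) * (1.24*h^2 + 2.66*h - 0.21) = 5.766*h^5 + 13.2866*h^4 + 0.3223*h^3 - 2.3234*h^2 - 1.456*h + 0.1239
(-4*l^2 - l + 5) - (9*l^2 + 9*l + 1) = -13*l^2 - 10*l + 4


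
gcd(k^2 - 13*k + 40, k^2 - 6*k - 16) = k - 8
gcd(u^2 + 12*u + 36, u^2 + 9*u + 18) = u + 6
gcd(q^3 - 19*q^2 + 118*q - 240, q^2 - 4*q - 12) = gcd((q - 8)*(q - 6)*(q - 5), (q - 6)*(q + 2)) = q - 6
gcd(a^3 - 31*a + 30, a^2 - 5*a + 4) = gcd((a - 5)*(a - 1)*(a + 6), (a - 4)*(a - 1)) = a - 1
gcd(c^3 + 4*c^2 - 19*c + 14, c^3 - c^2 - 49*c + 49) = c^2 + 6*c - 7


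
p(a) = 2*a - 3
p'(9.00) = 2.00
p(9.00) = 15.00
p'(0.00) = 2.00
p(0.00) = -3.00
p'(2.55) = 2.00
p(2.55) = 2.10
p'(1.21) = 2.00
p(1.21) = -0.58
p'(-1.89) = 2.00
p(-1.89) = -6.78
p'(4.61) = 2.00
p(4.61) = 6.22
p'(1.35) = 2.00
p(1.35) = -0.30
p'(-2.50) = 2.00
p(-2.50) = -8.00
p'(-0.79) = 2.00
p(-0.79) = -4.58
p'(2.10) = 2.00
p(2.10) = 1.20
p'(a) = 2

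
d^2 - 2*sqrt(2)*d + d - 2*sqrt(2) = (d + 1)*(d - 2*sqrt(2))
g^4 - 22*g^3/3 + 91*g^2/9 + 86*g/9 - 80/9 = (g - 5)*(g - 8/3)*(g - 2/3)*(g + 1)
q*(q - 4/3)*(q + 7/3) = q^3 + q^2 - 28*q/9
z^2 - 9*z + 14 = (z - 7)*(z - 2)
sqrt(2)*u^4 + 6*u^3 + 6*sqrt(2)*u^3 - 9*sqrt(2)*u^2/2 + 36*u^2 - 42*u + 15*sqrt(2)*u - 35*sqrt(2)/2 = (u - 1)*(u + 7)*(u + 5*sqrt(2)/2)*(sqrt(2)*u + 1)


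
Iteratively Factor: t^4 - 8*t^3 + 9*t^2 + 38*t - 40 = (t - 5)*(t^3 - 3*t^2 - 6*t + 8) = (t - 5)*(t - 4)*(t^2 + t - 2) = (t - 5)*(t - 4)*(t - 1)*(t + 2)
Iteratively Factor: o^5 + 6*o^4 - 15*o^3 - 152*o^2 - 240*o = (o)*(o^4 + 6*o^3 - 15*o^2 - 152*o - 240) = o*(o + 3)*(o^3 + 3*o^2 - 24*o - 80) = o*(o + 3)*(o + 4)*(o^2 - o - 20) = o*(o + 3)*(o + 4)^2*(o - 5)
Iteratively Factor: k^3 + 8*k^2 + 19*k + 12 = (k + 1)*(k^2 + 7*k + 12) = (k + 1)*(k + 3)*(k + 4)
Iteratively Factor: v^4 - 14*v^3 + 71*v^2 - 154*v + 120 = (v - 3)*(v^3 - 11*v^2 + 38*v - 40) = (v - 4)*(v - 3)*(v^2 - 7*v + 10) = (v - 5)*(v - 4)*(v - 3)*(v - 2)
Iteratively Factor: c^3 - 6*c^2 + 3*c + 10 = (c - 2)*(c^2 - 4*c - 5) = (c - 2)*(c + 1)*(c - 5)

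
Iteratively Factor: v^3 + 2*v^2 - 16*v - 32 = (v - 4)*(v^2 + 6*v + 8) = (v - 4)*(v + 2)*(v + 4)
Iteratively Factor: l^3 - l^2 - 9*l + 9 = (l - 1)*(l^2 - 9) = (l - 1)*(l + 3)*(l - 3)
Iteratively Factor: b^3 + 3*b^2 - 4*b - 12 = (b + 3)*(b^2 - 4) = (b + 2)*(b + 3)*(b - 2)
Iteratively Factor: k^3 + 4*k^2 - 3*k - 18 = (k - 2)*(k^2 + 6*k + 9) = (k - 2)*(k + 3)*(k + 3)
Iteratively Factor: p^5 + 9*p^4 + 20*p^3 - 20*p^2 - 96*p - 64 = (p + 4)*(p^4 + 5*p^3 - 20*p - 16) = (p + 1)*(p + 4)*(p^3 + 4*p^2 - 4*p - 16) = (p - 2)*(p + 1)*(p + 4)*(p^2 + 6*p + 8) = (p - 2)*(p + 1)*(p + 4)^2*(p + 2)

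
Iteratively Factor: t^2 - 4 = (t - 2)*(t + 2)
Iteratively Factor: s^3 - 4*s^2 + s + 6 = (s - 3)*(s^2 - s - 2) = (s - 3)*(s + 1)*(s - 2)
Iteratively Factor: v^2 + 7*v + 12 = (v + 3)*(v + 4)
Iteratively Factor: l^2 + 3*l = (l)*(l + 3)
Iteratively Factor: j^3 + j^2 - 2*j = (j - 1)*(j^2 + 2*j) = j*(j - 1)*(j + 2)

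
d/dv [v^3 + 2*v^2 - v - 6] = 3*v^2 + 4*v - 1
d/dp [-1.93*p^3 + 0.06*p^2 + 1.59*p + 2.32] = -5.79*p^2 + 0.12*p + 1.59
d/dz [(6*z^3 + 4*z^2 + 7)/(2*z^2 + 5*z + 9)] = (12*z^4 + 60*z^3 + 182*z^2 + 44*z - 35)/(4*z^4 + 20*z^3 + 61*z^2 + 90*z + 81)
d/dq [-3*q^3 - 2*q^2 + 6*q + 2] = -9*q^2 - 4*q + 6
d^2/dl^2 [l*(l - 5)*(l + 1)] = 6*l - 8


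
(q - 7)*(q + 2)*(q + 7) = q^3 + 2*q^2 - 49*q - 98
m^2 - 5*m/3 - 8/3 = (m - 8/3)*(m + 1)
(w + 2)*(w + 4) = w^2 + 6*w + 8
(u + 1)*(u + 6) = u^2 + 7*u + 6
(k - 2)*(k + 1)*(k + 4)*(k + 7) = k^4 + 10*k^3 + 15*k^2 - 50*k - 56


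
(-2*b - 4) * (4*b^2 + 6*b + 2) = -8*b^3 - 28*b^2 - 28*b - 8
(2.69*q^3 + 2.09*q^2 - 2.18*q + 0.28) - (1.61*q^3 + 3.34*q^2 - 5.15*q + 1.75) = 1.08*q^3 - 1.25*q^2 + 2.97*q - 1.47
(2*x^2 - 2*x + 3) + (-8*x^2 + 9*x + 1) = -6*x^2 + 7*x + 4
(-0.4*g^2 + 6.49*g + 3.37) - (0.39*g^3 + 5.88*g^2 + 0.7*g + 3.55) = -0.39*g^3 - 6.28*g^2 + 5.79*g - 0.18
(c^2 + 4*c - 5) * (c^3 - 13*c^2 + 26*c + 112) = c^5 - 9*c^4 - 31*c^3 + 281*c^2 + 318*c - 560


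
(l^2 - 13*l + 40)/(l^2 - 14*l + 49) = (l^2 - 13*l + 40)/(l^2 - 14*l + 49)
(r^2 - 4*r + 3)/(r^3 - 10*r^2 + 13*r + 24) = (r - 1)/(r^2 - 7*r - 8)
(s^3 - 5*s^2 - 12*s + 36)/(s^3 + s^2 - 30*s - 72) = (s - 2)/(s + 4)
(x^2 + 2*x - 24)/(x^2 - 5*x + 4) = (x + 6)/(x - 1)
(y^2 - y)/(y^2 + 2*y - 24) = y*(y - 1)/(y^2 + 2*y - 24)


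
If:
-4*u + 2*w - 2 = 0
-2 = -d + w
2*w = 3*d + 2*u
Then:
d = -1/2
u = -7/4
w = -5/2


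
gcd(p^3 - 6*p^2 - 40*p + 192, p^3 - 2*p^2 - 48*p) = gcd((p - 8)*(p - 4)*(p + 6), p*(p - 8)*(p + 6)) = p^2 - 2*p - 48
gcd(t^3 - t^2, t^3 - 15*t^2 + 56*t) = t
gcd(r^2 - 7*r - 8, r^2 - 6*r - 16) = r - 8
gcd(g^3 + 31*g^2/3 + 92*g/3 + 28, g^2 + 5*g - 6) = g + 6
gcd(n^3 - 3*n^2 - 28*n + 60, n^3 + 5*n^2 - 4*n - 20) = n^2 + 3*n - 10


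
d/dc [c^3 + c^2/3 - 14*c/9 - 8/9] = 3*c^2 + 2*c/3 - 14/9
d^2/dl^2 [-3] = 0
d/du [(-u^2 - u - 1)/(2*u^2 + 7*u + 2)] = 5*(1 - u^2)/(4*u^4 + 28*u^3 + 57*u^2 + 28*u + 4)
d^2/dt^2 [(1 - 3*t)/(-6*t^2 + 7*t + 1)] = 2*(27*(1 - 2*t)*(-6*t^2 + 7*t + 1) - (3*t - 1)*(12*t - 7)^2)/(-6*t^2 + 7*t + 1)^3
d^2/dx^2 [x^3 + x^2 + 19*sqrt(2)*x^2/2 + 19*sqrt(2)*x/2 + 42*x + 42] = 6*x + 2 + 19*sqrt(2)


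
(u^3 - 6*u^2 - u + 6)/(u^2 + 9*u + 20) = (u^3 - 6*u^2 - u + 6)/(u^2 + 9*u + 20)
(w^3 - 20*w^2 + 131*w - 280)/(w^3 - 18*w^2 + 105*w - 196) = (w^2 - 13*w + 40)/(w^2 - 11*w + 28)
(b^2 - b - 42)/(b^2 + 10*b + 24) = (b - 7)/(b + 4)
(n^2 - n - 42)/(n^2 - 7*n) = (n + 6)/n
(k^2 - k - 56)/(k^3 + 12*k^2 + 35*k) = (k - 8)/(k*(k + 5))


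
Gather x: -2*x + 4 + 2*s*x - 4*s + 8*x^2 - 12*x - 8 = -4*s + 8*x^2 + x*(2*s - 14) - 4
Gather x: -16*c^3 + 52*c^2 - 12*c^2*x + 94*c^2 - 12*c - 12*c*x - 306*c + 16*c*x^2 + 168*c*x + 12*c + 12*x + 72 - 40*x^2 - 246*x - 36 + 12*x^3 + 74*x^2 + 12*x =-16*c^3 + 146*c^2 - 306*c + 12*x^3 + x^2*(16*c + 34) + x*(-12*c^2 + 156*c - 222) + 36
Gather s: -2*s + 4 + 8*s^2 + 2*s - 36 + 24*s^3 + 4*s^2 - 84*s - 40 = 24*s^3 + 12*s^2 - 84*s - 72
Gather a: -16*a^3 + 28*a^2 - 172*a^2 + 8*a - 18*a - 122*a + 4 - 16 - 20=-16*a^3 - 144*a^2 - 132*a - 32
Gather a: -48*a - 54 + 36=-48*a - 18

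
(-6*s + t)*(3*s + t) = -18*s^2 - 3*s*t + t^2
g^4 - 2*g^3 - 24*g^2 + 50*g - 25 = (g - 5)*(g - 1)^2*(g + 5)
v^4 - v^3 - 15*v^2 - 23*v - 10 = (v - 5)*(v + 1)^2*(v + 2)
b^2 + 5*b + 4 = (b + 1)*(b + 4)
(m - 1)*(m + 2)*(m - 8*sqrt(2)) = m^3 - 8*sqrt(2)*m^2 + m^2 - 8*sqrt(2)*m - 2*m + 16*sqrt(2)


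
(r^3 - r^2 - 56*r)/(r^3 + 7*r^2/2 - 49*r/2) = 2*(r - 8)/(2*r - 7)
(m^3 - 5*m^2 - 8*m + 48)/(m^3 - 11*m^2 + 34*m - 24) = (m^2 - m - 12)/(m^2 - 7*m + 6)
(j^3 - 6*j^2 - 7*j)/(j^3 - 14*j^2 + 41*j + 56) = j/(j - 8)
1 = 1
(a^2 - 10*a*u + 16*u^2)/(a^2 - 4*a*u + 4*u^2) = (-a + 8*u)/(-a + 2*u)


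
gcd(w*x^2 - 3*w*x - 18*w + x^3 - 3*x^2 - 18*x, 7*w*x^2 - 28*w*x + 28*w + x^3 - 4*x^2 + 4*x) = 1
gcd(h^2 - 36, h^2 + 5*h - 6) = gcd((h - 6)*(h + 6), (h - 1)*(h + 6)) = h + 6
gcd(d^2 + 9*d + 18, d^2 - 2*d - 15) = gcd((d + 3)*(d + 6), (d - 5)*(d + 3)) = d + 3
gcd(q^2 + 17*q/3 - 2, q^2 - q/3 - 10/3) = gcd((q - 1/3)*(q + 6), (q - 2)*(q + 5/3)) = 1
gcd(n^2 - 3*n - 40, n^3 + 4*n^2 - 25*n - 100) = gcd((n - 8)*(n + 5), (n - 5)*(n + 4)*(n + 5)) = n + 5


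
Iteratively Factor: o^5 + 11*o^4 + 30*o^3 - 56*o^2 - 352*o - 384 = (o + 4)*(o^4 + 7*o^3 + 2*o^2 - 64*o - 96) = (o + 4)^2*(o^3 + 3*o^2 - 10*o - 24) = (o + 4)^3*(o^2 - o - 6) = (o + 2)*(o + 4)^3*(o - 3)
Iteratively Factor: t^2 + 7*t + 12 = (t + 3)*(t + 4)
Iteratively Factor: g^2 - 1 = (g + 1)*(g - 1)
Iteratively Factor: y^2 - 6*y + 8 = (y - 4)*(y - 2)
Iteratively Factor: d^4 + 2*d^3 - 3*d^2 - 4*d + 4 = (d - 1)*(d^3 + 3*d^2 - 4) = (d - 1)^2*(d^2 + 4*d + 4) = (d - 1)^2*(d + 2)*(d + 2)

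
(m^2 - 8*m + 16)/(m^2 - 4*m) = (m - 4)/m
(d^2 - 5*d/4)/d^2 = (d - 5/4)/d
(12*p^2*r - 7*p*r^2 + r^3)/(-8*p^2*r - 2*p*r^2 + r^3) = (-3*p + r)/(2*p + r)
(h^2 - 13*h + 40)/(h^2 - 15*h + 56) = (h - 5)/(h - 7)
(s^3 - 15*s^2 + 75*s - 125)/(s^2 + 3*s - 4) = (s^3 - 15*s^2 + 75*s - 125)/(s^2 + 3*s - 4)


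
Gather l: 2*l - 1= 2*l - 1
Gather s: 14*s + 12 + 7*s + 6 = 21*s + 18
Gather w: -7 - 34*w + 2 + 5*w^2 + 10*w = 5*w^2 - 24*w - 5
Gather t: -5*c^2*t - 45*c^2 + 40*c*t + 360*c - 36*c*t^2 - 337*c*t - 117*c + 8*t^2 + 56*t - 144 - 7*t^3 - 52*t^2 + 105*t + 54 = -45*c^2 + 243*c - 7*t^3 + t^2*(-36*c - 44) + t*(-5*c^2 - 297*c + 161) - 90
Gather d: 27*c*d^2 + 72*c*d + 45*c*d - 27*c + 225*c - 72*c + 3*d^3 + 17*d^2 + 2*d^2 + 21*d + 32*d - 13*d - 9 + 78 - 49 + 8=126*c + 3*d^3 + d^2*(27*c + 19) + d*(117*c + 40) + 28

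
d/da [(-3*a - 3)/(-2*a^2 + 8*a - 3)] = 3*(2*a^2 - 8*a - 4*(a - 2)*(a + 1) + 3)/(2*a^2 - 8*a + 3)^2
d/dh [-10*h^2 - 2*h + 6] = -20*h - 2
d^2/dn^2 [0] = 0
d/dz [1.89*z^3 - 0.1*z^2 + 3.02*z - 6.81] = 5.67*z^2 - 0.2*z + 3.02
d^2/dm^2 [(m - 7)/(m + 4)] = -22/(m + 4)^3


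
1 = 1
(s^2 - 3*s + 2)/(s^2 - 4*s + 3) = (s - 2)/(s - 3)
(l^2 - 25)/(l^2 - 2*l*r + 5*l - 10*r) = (5 - l)/(-l + 2*r)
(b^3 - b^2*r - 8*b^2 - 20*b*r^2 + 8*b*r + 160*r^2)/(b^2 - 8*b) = b - r - 20*r^2/b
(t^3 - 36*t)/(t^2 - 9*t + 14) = t*(t^2 - 36)/(t^2 - 9*t + 14)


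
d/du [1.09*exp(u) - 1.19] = 1.09*exp(u)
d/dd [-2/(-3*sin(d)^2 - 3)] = -8*sin(2*d)/(3*(cos(2*d) - 3)^2)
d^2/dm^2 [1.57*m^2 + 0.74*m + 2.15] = 3.14000000000000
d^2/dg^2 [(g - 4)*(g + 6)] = 2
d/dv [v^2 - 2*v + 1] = 2*v - 2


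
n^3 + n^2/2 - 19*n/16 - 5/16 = (n - 1)*(n + 1/4)*(n + 5/4)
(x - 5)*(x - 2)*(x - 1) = x^3 - 8*x^2 + 17*x - 10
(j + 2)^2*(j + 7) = j^3 + 11*j^2 + 32*j + 28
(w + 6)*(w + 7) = w^2 + 13*w + 42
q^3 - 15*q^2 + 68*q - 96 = (q - 8)*(q - 4)*(q - 3)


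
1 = 1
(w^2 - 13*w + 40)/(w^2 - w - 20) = (w - 8)/(w + 4)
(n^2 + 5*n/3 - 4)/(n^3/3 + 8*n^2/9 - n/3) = 3*(3*n - 4)/(n*(3*n - 1))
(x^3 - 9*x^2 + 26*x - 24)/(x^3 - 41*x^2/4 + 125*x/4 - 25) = 4*(x^2 - 5*x + 6)/(4*x^2 - 25*x + 25)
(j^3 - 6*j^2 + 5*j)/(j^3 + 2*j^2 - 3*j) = (j - 5)/(j + 3)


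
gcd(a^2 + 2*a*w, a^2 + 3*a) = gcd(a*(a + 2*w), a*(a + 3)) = a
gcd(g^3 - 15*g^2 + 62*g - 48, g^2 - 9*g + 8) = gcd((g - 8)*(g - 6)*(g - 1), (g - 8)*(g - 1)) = g^2 - 9*g + 8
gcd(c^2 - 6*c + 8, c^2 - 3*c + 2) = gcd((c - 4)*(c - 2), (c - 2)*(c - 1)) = c - 2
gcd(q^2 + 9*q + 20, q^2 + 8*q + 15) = q + 5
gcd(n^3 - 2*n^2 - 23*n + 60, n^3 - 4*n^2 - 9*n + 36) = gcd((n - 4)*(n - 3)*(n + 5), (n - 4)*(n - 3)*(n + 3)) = n^2 - 7*n + 12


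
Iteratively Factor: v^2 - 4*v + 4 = (v - 2)*(v - 2)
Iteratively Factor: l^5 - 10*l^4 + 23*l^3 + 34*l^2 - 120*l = (l + 2)*(l^4 - 12*l^3 + 47*l^2 - 60*l) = l*(l + 2)*(l^3 - 12*l^2 + 47*l - 60) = l*(l - 5)*(l + 2)*(l^2 - 7*l + 12) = l*(l - 5)*(l - 3)*(l + 2)*(l - 4)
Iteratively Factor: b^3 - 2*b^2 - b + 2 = (b - 2)*(b^2 - 1) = (b - 2)*(b - 1)*(b + 1)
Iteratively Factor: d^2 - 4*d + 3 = (d - 3)*(d - 1)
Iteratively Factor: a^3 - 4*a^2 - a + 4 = (a - 1)*(a^2 - 3*a - 4) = (a - 4)*(a - 1)*(a + 1)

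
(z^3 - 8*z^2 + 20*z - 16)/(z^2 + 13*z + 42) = (z^3 - 8*z^2 + 20*z - 16)/(z^2 + 13*z + 42)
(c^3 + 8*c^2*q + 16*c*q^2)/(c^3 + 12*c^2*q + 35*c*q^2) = (c^2 + 8*c*q + 16*q^2)/(c^2 + 12*c*q + 35*q^2)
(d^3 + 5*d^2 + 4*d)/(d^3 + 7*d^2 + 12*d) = (d + 1)/(d + 3)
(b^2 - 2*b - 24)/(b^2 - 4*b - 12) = (b + 4)/(b + 2)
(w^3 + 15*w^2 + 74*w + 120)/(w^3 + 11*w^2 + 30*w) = (w + 4)/w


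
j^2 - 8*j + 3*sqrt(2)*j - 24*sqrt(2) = (j - 8)*(j + 3*sqrt(2))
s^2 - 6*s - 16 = (s - 8)*(s + 2)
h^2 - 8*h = h*(h - 8)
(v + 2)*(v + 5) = v^2 + 7*v + 10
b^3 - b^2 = b^2*(b - 1)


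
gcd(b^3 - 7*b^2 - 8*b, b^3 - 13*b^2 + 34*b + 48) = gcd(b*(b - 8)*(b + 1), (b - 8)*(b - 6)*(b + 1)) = b^2 - 7*b - 8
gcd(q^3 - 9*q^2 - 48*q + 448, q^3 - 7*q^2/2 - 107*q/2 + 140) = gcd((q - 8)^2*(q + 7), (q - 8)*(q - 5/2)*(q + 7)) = q^2 - q - 56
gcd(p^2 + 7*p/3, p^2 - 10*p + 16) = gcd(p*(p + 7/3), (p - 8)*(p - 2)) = 1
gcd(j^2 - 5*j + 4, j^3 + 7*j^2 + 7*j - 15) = j - 1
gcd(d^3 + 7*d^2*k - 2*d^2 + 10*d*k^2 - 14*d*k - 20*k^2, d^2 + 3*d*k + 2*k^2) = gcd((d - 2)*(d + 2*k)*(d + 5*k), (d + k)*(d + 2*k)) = d + 2*k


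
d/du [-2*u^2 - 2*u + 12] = -4*u - 2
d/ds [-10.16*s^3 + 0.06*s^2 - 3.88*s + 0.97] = -30.48*s^2 + 0.12*s - 3.88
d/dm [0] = 0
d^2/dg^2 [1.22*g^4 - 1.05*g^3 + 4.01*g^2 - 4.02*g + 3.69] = 14.64*g^2 - 6.3*g + 8.02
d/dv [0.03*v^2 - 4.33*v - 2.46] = 0.06*v - 4.33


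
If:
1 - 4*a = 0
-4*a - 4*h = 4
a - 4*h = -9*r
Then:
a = 1/4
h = -5/4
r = -7/12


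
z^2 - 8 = (z - 2*sqrt(2))*(z + 2*sqrt(2))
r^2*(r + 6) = r^3 + 6*r^2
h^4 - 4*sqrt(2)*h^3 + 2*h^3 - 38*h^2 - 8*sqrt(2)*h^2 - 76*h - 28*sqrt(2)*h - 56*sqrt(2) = (h + 2)*(h - 7*sqrt(2))*(h + sqrt(2))*(h + 2*sqrt(2))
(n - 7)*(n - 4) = n^2 - 11*n + 28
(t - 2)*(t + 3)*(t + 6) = t^3 + 7*t^2 - 36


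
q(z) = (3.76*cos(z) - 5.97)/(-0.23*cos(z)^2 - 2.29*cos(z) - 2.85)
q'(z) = (-0.46*sin(z)*cos(z) - 2.29*sin(z))*(3.76*cos(z) - 5.97)/(-0.23*cos(z)^2 - 2.29*cos(z) - 2.85)^2 - 3.76*sin(z)/(-0.23*cos(z)^2 - 2.29*cos(z) - 2.85) = (-0.8648*cos(z)^2 + 2.7462*cos(z) + 24.3873)*sin(z)/(0.0529*cos(z)^4 + 1.0534*cos(z)^3 + 6.5551*cos(z)^2 + 13.053*cos(z) + 8.1225)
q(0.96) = 0.90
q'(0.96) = 1.17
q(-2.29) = 5.86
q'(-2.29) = -8.04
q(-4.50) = 2.84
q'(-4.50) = 4.11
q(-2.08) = 4.36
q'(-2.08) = -6.24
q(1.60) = 2.18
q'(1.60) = 3.14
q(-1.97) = 3.73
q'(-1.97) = -5.37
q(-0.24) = 0.44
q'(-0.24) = -0.22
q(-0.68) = 0.64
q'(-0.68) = -0.72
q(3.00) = 11.99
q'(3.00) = 4.50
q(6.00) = 0.45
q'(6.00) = -0.26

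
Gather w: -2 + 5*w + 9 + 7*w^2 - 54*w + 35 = 7*w^2 - 49*w + 42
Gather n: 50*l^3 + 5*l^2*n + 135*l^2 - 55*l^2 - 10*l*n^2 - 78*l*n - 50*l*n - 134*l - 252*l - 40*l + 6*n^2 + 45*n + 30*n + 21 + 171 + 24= 50*l^3 + 80*l^2 - 426*l + n^2*(6 - 10*l) + n*(5*l^2 - 128*l + 75) + 216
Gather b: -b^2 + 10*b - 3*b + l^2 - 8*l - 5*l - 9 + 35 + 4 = -b^2 + 7*b + l^2 - 13*l + 30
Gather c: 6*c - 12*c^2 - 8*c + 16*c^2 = 4*c^2 - 2*c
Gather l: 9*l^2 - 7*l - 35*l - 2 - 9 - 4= 9*l^2 - 42*l - 15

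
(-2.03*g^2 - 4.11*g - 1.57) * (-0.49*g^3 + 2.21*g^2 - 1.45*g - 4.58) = 0.9947*g^5 - 2.4724*g^4 - 5.3703*g^3 + 11.7872*g^2 + 21.1003*g + 7.1906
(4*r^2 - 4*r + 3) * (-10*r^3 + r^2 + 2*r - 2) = -40*r^5 + 44*r^4 - 26*r^3 - 13*r^2 + 14*r - 6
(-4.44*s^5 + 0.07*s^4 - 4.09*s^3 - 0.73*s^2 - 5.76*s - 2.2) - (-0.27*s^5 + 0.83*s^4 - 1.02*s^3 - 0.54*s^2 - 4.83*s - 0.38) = -4.17*s^5 - 0.76*s^4 - 3.07*s^3 - 0.19*s^2 - 0.93*s - 1.82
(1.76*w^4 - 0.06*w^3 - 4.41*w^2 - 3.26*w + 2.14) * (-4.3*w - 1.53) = -7.568*w^5 - 2.4348*w^4 + 19.0548*w^3 + 20.7653*w^2 - 4.2142*w - 3.2742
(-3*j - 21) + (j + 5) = -2*j - 16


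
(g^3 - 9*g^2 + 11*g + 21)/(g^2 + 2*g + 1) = (g^2 - 10*g + 21)/(g + 1)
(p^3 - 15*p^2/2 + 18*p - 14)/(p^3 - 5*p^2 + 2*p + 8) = (p^2 - 11*p/2 + 7)/(p^2 - 3*p - 4)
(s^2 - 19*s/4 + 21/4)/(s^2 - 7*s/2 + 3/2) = (4*s - 7)/(2*(2*s - 1))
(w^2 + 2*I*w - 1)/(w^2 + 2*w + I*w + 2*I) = (w + I)/(w + 2)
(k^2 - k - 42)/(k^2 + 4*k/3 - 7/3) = 3*(k^2 - k - 42)/(3*k^2 + 4*k - 7)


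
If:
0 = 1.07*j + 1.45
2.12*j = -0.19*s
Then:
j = -1.36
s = 15.12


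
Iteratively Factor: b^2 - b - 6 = (b + 2)*(b - 3)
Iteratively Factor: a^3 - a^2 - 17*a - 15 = (a - 5)*(a^2 + 4*a + 3) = (a - 5)*(a + 1)*(a + 3)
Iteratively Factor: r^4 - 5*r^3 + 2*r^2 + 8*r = (r)*(r^3 - 5*r^2 + 2*r + 8) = r*(r - 2)*(r^2 - 3*r - 4) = r*(r - 4)*(r - 2)*(r + 1)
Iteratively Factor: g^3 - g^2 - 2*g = (g)*(g^2 - g - 2) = g*(g + 1)*(g - 2)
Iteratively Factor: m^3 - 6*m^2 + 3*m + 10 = (m - 5)*(m^2 - m - 2) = (m - 5)*(m - 2)*(m + 1)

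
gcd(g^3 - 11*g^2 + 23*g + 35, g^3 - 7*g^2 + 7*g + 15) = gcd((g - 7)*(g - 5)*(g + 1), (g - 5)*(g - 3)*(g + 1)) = g^2 - 4*g - 5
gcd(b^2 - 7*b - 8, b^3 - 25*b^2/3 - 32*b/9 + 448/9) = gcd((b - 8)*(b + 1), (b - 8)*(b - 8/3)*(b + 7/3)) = b - 8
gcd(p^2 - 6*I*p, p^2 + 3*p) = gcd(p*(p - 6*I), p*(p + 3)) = p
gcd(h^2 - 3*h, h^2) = h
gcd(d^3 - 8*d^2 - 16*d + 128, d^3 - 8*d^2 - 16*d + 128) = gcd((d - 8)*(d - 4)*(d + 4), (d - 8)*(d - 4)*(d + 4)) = d^3 - 8*d^2 - 16*d + 128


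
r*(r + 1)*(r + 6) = r^3 + 7*r^2 + 6*r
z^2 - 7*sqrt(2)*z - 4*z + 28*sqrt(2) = (z - 4)*(z - 7*sqrt(2))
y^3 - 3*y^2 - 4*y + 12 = (y - 3)*(y - 2)*(y + 2)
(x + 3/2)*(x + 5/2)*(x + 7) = x^3 + 11*x^2 + 127*x/4 + 105/4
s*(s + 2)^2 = s^3 + 4*s^2 + 4*s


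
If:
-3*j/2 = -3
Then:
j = 2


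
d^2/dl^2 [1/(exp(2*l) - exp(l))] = -((exp(l) - 1)*(4*exp(l) - 1) - 2*(2*exp(l) - 1)^2)*exp(-l)/(exp(l) - 1)^3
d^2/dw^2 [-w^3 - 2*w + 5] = -6*w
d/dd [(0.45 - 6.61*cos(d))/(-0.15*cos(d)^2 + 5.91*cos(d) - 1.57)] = (0.9915*cos(d)^2 - 0.134999999999998*cos(d) - 7.7182)*sin(d)/(0.0225*cos(d)^4 - 1.773*cos(d)^3 + 35.3991*cos(d)^2 - 18.5574*cos(d) + 2.4649)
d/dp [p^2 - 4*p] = 2*p - 4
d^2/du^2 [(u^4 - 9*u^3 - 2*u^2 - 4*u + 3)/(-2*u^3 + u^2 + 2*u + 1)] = 2*(21*u^6 + 144*u^5 + 21*u^4 + 103*u^3 + 117*u^2 - 21*u - 15)/(8*u^9 - 12*u^8 - 18*u^7 + 11*u^6 + 30*u^5 + 9*u^4 - 14*u^3 - 15*u^2 - 6*u - 1)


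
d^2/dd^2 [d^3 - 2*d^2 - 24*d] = 6*d - 4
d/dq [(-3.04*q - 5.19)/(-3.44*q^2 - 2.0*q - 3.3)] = (10.4576*q^2 + 6.08*q - (3.04*q + 5.19)*(6.88*q + 2.0) + 10.032)/(3.44*q^2 + 2.0*q + 3.3)^2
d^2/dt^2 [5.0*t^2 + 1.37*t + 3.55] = 10.0000000000000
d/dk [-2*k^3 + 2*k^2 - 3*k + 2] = -6*k^2 + 4*k - 3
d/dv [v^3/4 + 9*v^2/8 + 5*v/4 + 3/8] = 3*v^2/4 + 9*v/4 + 5/4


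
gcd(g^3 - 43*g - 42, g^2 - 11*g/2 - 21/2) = g - 7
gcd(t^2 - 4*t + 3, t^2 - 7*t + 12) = t - 3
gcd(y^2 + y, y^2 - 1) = y + 1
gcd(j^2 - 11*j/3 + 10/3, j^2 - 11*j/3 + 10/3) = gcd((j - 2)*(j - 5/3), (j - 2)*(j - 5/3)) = j^2 - 11*j/3 + 10/3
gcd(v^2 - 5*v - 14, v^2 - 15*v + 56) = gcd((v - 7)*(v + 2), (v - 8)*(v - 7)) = v - 7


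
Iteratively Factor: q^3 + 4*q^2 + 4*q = (q + 2)*(q^2 + 2*q) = q*(q + 2)*(q + 2)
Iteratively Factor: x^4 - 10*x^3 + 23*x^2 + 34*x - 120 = (x - 4)*(x^3 - 6*x^2 - x + 30) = (x - 4)*(x + 2)*(x^2 - 8*x + 15) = (x - 5)*(x - 4)*(x + 2)*(x - 3)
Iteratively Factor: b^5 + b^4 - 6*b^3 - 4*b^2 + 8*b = (b + 2)*(b^4 - b^3 - 4*b^2 + 4*b) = (b - 2)*(b + 2)*(b^3 + b^2 - 2*b) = b*(b - 2)*(b + 2)*(b^2 + b - 2) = b*(b - 2)*(b - 1)*(b + 2)*(b + 2)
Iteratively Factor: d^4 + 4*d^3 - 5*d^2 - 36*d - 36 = (d + 2)*(d^3 + 2*d^2 - 9*d - 18) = (d + 2)*(d + 3)*(d^2 - d - 6) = (d + 2)^2*(d + 3)*(d - 3)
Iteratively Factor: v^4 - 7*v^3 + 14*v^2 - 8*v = (v)*(v^3 - 7*v^2 + 14*v - 8) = v*(v - 1)*(v^2 - 6*v + 8) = v*(v - 2)*(v - 1)*(v - 4)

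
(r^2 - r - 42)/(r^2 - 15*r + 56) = (r + 6)/(r - 8)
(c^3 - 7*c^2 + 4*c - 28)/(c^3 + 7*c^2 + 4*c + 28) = (c - 7)/(c + 7)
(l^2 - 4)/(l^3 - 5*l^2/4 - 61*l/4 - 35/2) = 4*(l - 2)/(4*l^2 - 13*l - 35)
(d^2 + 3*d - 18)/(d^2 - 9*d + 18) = (d + 6)/(d - 6)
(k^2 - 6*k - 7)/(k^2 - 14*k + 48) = (k^2 - 6*k - 7)/(k^2 - 14*k + 48)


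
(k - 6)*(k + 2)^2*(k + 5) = k^4 + 3*k^3 - 30*k^2 - 124*k - 120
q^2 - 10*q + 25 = (q - 5)^2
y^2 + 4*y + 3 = (y + 1)*(y + 3)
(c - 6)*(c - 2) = c^2 - 8*c + 12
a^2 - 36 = (a - 6)*(a + 6)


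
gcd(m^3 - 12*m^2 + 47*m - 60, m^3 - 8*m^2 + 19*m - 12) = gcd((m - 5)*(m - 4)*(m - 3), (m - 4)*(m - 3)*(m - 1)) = m^2 - 7*m + 12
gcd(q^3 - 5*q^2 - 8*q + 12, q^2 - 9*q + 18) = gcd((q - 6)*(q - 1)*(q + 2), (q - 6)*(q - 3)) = q - 6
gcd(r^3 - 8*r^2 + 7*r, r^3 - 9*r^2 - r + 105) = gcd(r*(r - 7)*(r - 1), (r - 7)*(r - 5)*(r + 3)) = r - 7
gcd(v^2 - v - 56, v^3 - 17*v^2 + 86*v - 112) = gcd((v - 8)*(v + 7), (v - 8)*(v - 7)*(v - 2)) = v - 8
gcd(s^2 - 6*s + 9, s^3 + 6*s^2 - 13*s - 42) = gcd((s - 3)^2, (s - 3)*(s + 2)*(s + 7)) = s - 3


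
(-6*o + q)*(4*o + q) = -24*o^2 - 2*o*q + q^2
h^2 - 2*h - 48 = (h - 8)*(h + 6)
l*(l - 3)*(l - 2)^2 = l^4 - 7*l^3 + 16*l^2 - 12*l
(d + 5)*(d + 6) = d^2 + 11*d + 30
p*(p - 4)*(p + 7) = p^3 + 3*p^2 - 28*p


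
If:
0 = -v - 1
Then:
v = -1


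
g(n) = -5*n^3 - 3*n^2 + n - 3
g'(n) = -15*n^2 - 6*n + 1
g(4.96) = -681.96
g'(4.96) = -397.78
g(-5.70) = 819.80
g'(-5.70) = -452.15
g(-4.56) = 404.15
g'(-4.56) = -283.54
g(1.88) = -44.95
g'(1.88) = -63.30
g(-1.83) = 15.77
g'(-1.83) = -38.25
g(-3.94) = 252.30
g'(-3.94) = -208.21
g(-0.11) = -3.14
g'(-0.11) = 1.48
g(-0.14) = -3.19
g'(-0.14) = 1.55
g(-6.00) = 963.00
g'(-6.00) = -503.00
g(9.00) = -3882.00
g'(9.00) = -1268.00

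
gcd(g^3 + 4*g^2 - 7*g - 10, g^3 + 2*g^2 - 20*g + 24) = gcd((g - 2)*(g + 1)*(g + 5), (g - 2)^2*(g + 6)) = g - 2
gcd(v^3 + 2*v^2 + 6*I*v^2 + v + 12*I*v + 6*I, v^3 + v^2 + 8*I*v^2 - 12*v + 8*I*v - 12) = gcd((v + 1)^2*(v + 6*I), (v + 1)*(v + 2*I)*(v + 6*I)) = v^2 + v*(1 + 6*I) + 6*I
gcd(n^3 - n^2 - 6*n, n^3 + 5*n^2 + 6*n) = n^2 + 2*n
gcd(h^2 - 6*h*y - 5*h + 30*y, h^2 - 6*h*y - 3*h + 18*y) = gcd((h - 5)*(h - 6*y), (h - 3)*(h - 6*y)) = -h + 6*y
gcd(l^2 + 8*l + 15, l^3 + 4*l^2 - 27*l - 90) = l + 3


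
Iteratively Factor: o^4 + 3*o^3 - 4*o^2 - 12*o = (o + 3)*(o^3 - 4*o) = o*(o + 3)*(o^2 - 4) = o*(o - 2)*(o + 3)*(o + 2)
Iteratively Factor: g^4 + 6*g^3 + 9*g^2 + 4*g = (g + 1)*(g^3 + 5*g^2 + 4*g) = (g + 1)^2*(g^2 + 4*g) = g*(g + 1)^2*(g + 4)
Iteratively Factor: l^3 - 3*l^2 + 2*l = (l)*(l^2 - 3*l + 2) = l*(l - 2)*(l - 1)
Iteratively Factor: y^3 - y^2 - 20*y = (y)*(y^2 - y - 20) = y*(y + 4)*(y - 5)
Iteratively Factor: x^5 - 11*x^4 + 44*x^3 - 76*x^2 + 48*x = (x - 4)*(x^4 - 7*x^3 + 16*x^2 - 12*x) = x*(x - 4)*(x^3 - 7*x^2 + 16*x - 12) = x*(x - 4)*(x - 2)*(x^2 - 5*x + 6) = x*(x - 4)*(x - 3)*(x - 2)*(x - 2)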